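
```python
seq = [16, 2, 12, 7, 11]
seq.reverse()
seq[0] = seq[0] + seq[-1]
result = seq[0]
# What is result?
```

Trace:
`seq = [16, 2, 12, 7, 11]` → seq = [16, 2, 12, 7, 11]
`seq.reverse()` → seq = [11, 7, 12, 2, 16]
`seq[0] = seq[0] + seq[-1]` → seq = [27, 7, 12, 2, 16]
`result = seq[0]` → result = 27
So result = 27

Answer: 27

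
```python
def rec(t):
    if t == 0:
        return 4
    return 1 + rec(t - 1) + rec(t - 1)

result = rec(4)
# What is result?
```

rec(t) = 1 + 2·rec(t-1), rec(0)=4. Closed form: (4+1)·2^4 - 1 = 79.

Answer: 79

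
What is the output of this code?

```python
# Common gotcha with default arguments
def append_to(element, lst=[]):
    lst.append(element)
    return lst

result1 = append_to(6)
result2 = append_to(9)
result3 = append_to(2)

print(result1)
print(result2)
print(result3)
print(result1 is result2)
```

Key concept: mutable default argument gotcha.
Step by step:
`result1 = append_to(6)` → result1 = [6]
`result2 = append_to(9)` → result1 = [6, 9] (same object as result2); result2 = [6, 9] (same object as result1)
`result3 = append_to(2)` → result1 = [6, 9, 2] (same object as result2, result3); result2 = [6, 9, 2] (same object as result1, result3); result3 = [6, 9, 2] (same object as result1, result2)
`print(result1)` → prints [6, 9, 2]
`print(result2)` → prints [6, 9, 2]
`print(result3)` → prints [6, 9, 2]
`print(result1 is result2)` → prints True

Answer:
[6, 9, 2]
[6, 9, 2]
[6, 9, 2]
True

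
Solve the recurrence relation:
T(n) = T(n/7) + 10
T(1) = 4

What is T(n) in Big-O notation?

Each step divides n by 7 and adds 10. After log_7(n) steps we reach T(1)=4. So T(n) = 10·log_7(n) + 4 = O(log n).

Answer: O(log n)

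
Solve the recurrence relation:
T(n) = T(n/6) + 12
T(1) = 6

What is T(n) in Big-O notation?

Each step divides n by 6 and adds 12. After log_6(n) steps we reach T(1)=6. So T(n) = 12·log_6(n) + 6 = O(log n).

Answer: O(log n)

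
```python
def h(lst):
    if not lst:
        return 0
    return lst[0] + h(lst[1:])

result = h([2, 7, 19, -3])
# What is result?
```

2 + 7 + 19 + (-3) + 0 = 25

Answer: 25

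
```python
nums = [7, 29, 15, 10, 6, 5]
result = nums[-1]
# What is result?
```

Trace:
`nums = [7, 29, 15, 10, 6, 5]` → nums = [7, 29, 15, 10, 6, 5]
`result = nums[-1]` → result = 5
So result = 5

Answer: 5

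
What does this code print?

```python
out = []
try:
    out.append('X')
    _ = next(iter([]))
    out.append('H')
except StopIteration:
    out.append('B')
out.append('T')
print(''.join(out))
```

Execution trace: 'X' (try body) → 'B' (except StopIteration) → 'T' (after the try/except). Output: XBT

Answer: XBT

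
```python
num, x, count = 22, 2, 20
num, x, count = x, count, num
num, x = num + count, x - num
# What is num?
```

Trace:
`num, x, count = 22, 2, 20` → num = 22; x = 2; count = 20
`num, x, count = x, count, num` → num = 2; x = 20; count = 22
`num, x = num + count, x - num` → num = 24; x = 18
So num = 24

Answer: 24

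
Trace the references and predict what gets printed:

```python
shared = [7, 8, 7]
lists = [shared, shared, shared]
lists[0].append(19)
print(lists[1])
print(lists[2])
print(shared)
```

Key concept: list of same reference.
Step by step:
`shared = [7, 8, 7]` → shared = [7, 8, 7]
`lists = [shared, shared, shared]` → lists = [[7, 8, 7], [7, 8, 7], [7, 8, 7]]
`lists[0].append(19)` → shared = [7, 8, 7, 19]; lists = [[7, 8, 7, 19], [7, 8, 7, 19], [7, 8, 7, 19]]
`print(lists[1])` → prints [7, 8, 7, 19]
`print(lists[2])` → prints [7, 8, 7, 19]
`print(shared)` → prints [7, 8, 7, 19]

Answer:
[7, 8, 7, 19]
[7, 8, 7, 19]
[7, 8, 7, 19]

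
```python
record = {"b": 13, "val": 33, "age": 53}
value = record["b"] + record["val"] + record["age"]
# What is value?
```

Trace:
`record = {"b": 13, "val": 33, "age": 53}` → record = {'b': 13, 'val': 33, 'age': 53}
`value = record["b"] + record["val"] + record["age"]` → value = 99
So value = 99

Answer: 99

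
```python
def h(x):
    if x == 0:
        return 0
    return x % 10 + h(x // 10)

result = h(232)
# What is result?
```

Sum of digits of 232: 2 + 3 + 2 = 7

Answer: 7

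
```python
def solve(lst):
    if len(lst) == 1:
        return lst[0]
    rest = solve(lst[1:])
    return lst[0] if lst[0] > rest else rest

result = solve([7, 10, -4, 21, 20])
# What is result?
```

Recursive max over [7, 10, -4, 21, 20] = 21

Answer: 21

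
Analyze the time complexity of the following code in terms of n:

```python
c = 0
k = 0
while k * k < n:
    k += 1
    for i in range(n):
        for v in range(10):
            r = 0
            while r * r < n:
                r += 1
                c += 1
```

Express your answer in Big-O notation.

Each loop level contributes: √n × n × 1 × √n. Multiplying the contributions gives O(n^2).

Answer: O(n^2)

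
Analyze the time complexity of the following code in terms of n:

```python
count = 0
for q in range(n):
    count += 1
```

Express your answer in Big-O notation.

Each loop level contributes: n. Multiplying the contributions gives O(n).

Answer: O(n)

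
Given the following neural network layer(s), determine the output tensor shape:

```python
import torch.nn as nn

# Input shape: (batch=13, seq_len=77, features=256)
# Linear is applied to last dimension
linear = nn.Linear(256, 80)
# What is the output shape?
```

Input: (13, 77, 256) -> Output: (13, 77, 80)

Answer: (13, 77, 80)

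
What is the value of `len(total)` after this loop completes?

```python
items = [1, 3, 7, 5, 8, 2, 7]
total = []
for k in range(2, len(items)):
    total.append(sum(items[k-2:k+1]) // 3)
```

Number of 3-element averages
`total` takes the values: [] → [3] → [3, 5] → [3, 5, 6] → [3, 5, 6, 5] → [3, 5, 6, 5, 5]
So `len(total)` = 5

Answer: 5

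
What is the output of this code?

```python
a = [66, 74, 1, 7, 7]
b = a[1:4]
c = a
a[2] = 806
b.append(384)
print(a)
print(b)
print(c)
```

Key concept: slice vs alias.
Step by step:
`a = [66, 74, 1, 7, 7]` → a = [66, 74, 1, 7, 7]
`b = a[1:4]` → b = [74, 1, 7]
`c = a` → c = [66, 74, 1, 7, 7] (same object as a)
`a[2] = 806` → a = [66, 74, 806, 7, 7] (same object as c); c = [66, 74, 806, 7, 7] (same object as a)
`b.append(384)` → b = [74, 1, 7, 384]
`print(a)` → prints [66, 74, 806, 7, 7]
`print(b)` → prints [74, 1, 7, 384]
`print(c)` → prints [66, 74, 806, 7, 7]

Answer:
[66, 74, 806, 7, 7]
[74, 1, 7, 384]
[66, 74, 806, 7, 7]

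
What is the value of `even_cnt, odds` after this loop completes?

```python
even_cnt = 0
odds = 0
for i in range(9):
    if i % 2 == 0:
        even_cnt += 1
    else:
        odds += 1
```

Count evens and odds in range(9)
`even_cnt, odds` takes the values: (0, 0) → (1, 0) → (1, 1) → (2, 1) → (2, 2) → (3, 2) → (3, 3) → (4, 3) → (4, 4) → (5, 4)

Answer: 5, 4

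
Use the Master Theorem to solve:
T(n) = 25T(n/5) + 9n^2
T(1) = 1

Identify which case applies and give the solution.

a=25, b=5, f(n)=9n^2. log_5(25) = 2. Since c=2 = 2, Case 2 applies: T(n) = Θ(n^log_b(a) · log n) = O(n^2 log n).

Answer: O(n^2 log n) - Case 2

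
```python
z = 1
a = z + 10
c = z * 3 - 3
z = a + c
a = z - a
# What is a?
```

Trace:
`z = 1` → z = 1
`a = z + 10` → a = 11
`c = z * 3 - 3` → c = 0
`z = a + c` → z = 11
`a = z - a` → a = 0
So a = 0

Answer: 0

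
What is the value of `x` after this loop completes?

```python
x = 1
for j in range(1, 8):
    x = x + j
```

Start at 1, add 1 through 7
`x` takes the values: 1 → 2 → 4 → 7 → 11 → 16 → 22 → 29

Answer: 29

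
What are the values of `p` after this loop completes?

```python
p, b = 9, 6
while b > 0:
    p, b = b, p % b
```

GCD of 9 and 6
`p` takes the values: 9 → 6 → 3

Answer: 3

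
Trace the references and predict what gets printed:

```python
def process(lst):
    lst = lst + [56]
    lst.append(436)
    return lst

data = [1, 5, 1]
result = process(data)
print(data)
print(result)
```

Key concept: rebinding parameter vs mutation.
Step by step:
`data = [1, 5, 1]` → data = [1, 5, 1]
`result = process(data)` → result = [1, 5, 1, 56, 436]
`print(data)` → prints [1, 5, 1]
`print(result)` → prints [1, 5, 1, 56, 436]

Answer:
[1, 5, 1]
[1, 5, 1, 56, 436]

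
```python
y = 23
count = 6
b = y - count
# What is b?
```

Trace:
`y = 23` → y = 23
`count = 6` → count = 6
`b = y - count` → b = 17
So b = 17

Answer: 17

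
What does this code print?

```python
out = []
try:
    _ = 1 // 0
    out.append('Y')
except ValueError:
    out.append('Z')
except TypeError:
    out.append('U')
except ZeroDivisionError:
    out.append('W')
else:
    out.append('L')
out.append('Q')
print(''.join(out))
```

Execution trace: 'W' (except ZeroDivisionError) → 'Q' (after the try/except). Output: WQ

Answer: WQ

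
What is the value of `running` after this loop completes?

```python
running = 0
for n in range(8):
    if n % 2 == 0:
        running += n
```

Sum of even numbers 0 to 7
`running` takes the values: 0 → 2 → 6 → 12

Answer: 12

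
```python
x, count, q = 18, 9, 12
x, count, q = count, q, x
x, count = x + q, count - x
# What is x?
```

Trace:
`x, count, q = 18, 9, 12` → x = 18; count = 9; q = 12
`x, count, q = count, q, x` → x = 9; count = 12; q = 18
`x, count = x + q, count - x` → x = 27; count = 3
So x = 27

Answer: 27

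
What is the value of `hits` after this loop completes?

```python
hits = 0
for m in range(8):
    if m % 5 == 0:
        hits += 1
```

Count numbers divisible by 5 in range(8)
`hits` takes the values: 0 → 1 → 2

Answer: 2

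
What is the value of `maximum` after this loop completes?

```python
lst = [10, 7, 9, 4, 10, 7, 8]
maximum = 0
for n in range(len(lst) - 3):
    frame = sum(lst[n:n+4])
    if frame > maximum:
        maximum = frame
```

Max sum of 4-element window in [10, 7, 9, 4, 10, 7, 8]
`maximum` takes the values: 0 → 30

Answer: 30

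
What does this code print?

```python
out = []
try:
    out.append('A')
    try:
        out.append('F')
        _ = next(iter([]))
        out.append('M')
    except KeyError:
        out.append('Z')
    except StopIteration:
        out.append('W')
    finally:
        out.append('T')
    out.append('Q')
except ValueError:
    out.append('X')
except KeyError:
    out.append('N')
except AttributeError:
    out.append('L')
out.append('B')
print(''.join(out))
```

Execution trace: 'A' (try body) → 'F' (inner try body) → 'W' (inner except StopIteration) → 'T' (inner finally) → 'Q' (try body, no exception) → 'B' (after the try/except). Output: AFWTQB

Answer: AFWTQB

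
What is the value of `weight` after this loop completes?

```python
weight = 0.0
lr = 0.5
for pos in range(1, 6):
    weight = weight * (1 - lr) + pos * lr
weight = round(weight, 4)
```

Moving average with lr=0.5
`weight` takes the values: 0.0 → 0.5 → 1.25 → 2.125 → 3.0625 → 4.03125 → 4.0312

Answer: 4.0312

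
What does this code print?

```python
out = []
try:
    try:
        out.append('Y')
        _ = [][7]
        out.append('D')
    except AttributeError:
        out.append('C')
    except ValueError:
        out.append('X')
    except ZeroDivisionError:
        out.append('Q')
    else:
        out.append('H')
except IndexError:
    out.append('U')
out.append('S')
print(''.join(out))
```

Execution trace: 'Y' (try body) → 'U' (outer except IndexError) → 'S' (after the try/except). Output: YUS

Answer: YUS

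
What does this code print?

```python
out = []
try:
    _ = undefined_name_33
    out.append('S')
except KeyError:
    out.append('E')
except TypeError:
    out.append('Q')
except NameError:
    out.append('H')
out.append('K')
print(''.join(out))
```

Execution trace: 'H' (except NameError) → 'K' (after the try/except). Output: HK

Answer: HK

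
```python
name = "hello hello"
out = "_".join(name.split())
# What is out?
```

Trace:
`name = "hello hello"` → name = 'hello hello'
`out = "_".join(name.split())` → out = 'hello_hello'
So out = 'hello_hello'

Answer: 'hello_hello'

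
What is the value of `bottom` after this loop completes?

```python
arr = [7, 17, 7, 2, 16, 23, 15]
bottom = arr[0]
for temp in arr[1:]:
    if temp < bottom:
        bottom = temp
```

Minimum of [7, 17, 7, 2, 16, 23, 15]
`bottom` takes the values: 7 → 2

Answer: 2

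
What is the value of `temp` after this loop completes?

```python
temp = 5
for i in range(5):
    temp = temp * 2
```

Multiply by 2, 5 times: 5 * 2^5 = 160
`temp` takes the values: 5 → 10 → 20 → 40 → 80 → 160

Answer: 160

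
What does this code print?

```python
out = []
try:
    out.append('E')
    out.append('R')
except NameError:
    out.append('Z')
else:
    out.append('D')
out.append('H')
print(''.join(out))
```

Execution trace: 'E' (try body) → 'R' (try body, no exception) → 'D' (else) → 'H' (after the try/except). Output: ERDH

Answer: ERDH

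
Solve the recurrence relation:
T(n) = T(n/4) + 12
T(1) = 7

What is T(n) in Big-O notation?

Each step divides n by 4 and adds 12. After log_4(n) steps we reach T(1)=7. So T(n) = 12·log_4(n) + 7 = O(log n).

Answer: O(log n)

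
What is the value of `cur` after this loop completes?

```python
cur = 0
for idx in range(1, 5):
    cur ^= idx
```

XOR of 1 to 4
`cur` takes the values: 0 → 1 → 3 → 0 → 4

Answer: 4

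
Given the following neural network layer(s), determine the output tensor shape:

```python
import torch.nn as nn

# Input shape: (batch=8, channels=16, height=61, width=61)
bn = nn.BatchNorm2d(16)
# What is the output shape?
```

Input: (8, 16, 61, 61) -> Output: (8, 16, 61, 61)

Answer: (8, 16, 61, 61)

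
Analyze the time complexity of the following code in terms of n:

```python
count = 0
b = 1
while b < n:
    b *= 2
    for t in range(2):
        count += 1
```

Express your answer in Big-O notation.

Each loop level contributes: log n × 1. Multiplying the contributions gives O(log n).

Answer: O(log n)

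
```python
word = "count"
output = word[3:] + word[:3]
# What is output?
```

Trace:
`word = "count"` → word = 'count'
`output = word[3:] + word[:3]` → output = 'ntcou'
So output = 'ntcou'

Answer: 'ntcou'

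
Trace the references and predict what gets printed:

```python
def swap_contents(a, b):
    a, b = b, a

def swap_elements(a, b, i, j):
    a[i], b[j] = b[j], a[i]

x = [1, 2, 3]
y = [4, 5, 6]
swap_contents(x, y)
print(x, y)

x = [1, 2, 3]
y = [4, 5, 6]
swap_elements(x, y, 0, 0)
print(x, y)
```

Key concept: parameter rebinding vs mutation.
Step by step:
`x = [1, 2, 3]` → x = [1, 2, 3]
`y = [4, 5, 6]` → y = [4, 5, 6]
`swap_contents(x, y)` → no visible change to tracked variables
`print(x, y)` → prints [1, 2, 3] [4, 5, 6]
`x = [1, 2, 3]` → x = [1, 2, 3]
`y = [4, 5, 6]` → y = [4, 5, 6]
`swap_elements(x, y, 0, 0)` → x = [4, 2, 3]; y = [1, 5, 6]
`print(x, y)` → prints [4, 2, 3] [1, 5, 6]

Answer:
[1, 2, 3] [4, 5, 6]
[4, 2, 3] [1, 5, 6]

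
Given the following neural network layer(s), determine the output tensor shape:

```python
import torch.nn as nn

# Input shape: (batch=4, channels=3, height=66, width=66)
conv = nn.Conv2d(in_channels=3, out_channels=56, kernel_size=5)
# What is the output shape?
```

Input: (4, 3, 66, 66) -> Output: (4, 56, 62, 62)

Answer: (4, 56, 62, 62)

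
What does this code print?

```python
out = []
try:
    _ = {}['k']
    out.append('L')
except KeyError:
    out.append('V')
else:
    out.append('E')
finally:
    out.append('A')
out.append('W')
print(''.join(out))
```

Execution trace: 'V' (except KeyError) → 'A' (finally) → 'W' (after the try/except). Output: VAW

Answer: VAW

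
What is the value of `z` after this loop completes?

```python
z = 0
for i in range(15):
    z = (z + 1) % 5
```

Increment mod 5, 15 times = 0
`z` takes the values: 0 → 1 → 2 → 3 → 4 → 0 → 1 → 2 → 3 → 4 → 0 → 1 → 2 → 3 → 4 → 0

Answer: 0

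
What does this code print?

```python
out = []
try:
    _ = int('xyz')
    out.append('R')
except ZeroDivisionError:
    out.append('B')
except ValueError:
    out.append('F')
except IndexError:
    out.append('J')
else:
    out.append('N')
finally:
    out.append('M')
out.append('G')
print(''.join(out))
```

Execution trace: 'F' (except ValueError) → 'M' (finally) → 'G' (after the try/except). Output: FMG

Answer: FMG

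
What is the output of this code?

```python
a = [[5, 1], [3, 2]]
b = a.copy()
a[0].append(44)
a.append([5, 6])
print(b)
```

Key concept: shallow copy with nested lists.
Step by step:
`a = [[5, 1], [3, 2]]` → a = [[5, 1], [3, 2]]
`b = a.copy()` → b = [[5, 1], [3, 2]]
`a[0].append(44)` → a = [[5, 1, 44], [3, 2]]; b = [[5, 1, 44], [3, 2]]
`a.append([5, 6])` → a = [[5, 1, 44], [3, 2], [5, 6]]
`print(b)` → prints [[5, 1, 44], [3, 2]]

Answer: [[5, 1, 44], [3, 2]]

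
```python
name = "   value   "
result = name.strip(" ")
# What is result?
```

Trace:
`name = "   value   "` → name = '   value   '
`result = name.strip(" ")` → result = 'value'
So result = 'value'

Answer: 'value'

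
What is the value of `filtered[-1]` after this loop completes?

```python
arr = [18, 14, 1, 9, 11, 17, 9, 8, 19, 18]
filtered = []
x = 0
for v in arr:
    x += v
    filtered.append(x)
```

Cumulative sum ends at 124
`filtered` takes the values: [] → [18] → [18, 32] → [18, 32, 33] → [18, 32, 33, 42] → [18, 32, 33, 42, 53] → [18, 32, 33, 42, 53, 70] → [18, 32, 33, 42, 53, 70, 79] → [18, 32, 33, 42, 53, 70, 79, 87] → [18, 32, 33, 42, 53, 70, 79, 87, 106] → [18, 32, 33, 42, 53, 70, 79, 87, 106, 124]
So `filtered[-1]` = 124

Answer: 124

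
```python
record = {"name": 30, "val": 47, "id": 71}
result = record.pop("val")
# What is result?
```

Trace:
`record = {"name": 30, "val": 47, "id": 71}` → record = {'name': 30, 'val': 47, 'id': 71}
`result = record.pop("val")` → record = {'name': 30, 'id': 71}; result = 47
So result = 47

Answer: 47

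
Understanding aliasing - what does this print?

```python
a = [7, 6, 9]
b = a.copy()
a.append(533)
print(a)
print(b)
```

Key concept: list.copy() creates independent copy.
Step by step:
`a = [7, 6, 9]` → a = [7, 6, 9]
`b = a.copy()` → b = [7, 6, 9]
`a.append(533)` → a = [7, 6, 9, 533]
`print(a)` → prints [7, 6, 9, 533]
`print(b)` → prints [7, 6, 9]

Answer:
[7, 6, 9, 533]
[7, 6, 9]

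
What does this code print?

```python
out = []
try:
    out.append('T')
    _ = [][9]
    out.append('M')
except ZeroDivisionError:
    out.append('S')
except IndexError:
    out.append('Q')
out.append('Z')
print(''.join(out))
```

Execution trace: 'T' (try body) → 'Q' (except IndexError) → 'Z' (after the try/except). Output: TQZ

Answer: TQZ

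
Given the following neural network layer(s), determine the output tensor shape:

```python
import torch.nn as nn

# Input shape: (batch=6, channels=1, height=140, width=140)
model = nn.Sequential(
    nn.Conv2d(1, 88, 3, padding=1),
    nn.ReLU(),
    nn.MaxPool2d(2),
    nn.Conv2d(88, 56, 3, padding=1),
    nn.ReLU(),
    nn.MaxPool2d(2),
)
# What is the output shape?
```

Input: (6, 1, 140, 140) -> after first Conv2d: (6, 88, 140, 140) -> after first MaxPool2d: (6, 88, 70, 70) -> after second Conv2d: (6, 56, 70, 70) -> Output: (6, 56, 35, 35)

Answer: (6, 56, 35, 35)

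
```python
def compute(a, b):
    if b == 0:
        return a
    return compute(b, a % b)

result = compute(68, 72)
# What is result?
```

compute(68, 72) -> compute(72, 68) -> compute(68, 4) -> compute(4, 0) -> 4

Answer: 4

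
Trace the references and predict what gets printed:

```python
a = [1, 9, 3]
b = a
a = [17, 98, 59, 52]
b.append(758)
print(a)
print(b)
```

Key concept: rebinding vs mutation: a is rebound to a new list, b still points at the original.
Step by step:
`a = [1, 9, 3]` → a = [1, 9, 3]
`b = a` → b = [1, 9, 3] (same object as a)
`a = [17, 98, 59, 52]` → a = [17, 98, 59, 52]
`b.append(758)` → b = [1, 9, 3, 758]
`print(a)` → prints [17, 98, 59, 52]
`print(b)` → prints [1, 9, 3, 758]

Answer:
[17, 98, 59, 52]
[1, 9, 3, 758]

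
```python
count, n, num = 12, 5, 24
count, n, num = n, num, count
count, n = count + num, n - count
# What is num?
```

Trace:
`count, n, num = 12, 5, 24` → count = 12; n = 5; num = 24
`count, n, num = n, num, count` → count = 5; n = 24; num = 12
`count, n = count + num, n - count` → count = 17; n = 19
So num = 12

Answer: 12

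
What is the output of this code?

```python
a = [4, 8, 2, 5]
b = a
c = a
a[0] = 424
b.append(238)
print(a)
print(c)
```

Key concept: multiple aliases.
Step by step:
`a = [4, 8, 2, 5]` → a = [4, 8, 2, 5]
`b = a` → b = [4, 8, 2, 5] (same object as a)
`c = a` → c = [4, 8, 2, 5] (same object as a, b)
`a[0] = 424` → a = [424, 8, 2, 5] (same object as b, c); b = [424, 8, 2, 5] (same object as a, c); c = [424, 8, 2, 5] (same object as a, b)
`b.append(238)` → a = [424, 8, 2, 5, 238] (same object as b, c); b = [424, 8, 2, 5, 238] (same object as a, c); c = [424, 8, 2, 5, 238] (same object as a, b)
`print(a)` → prints [424, 8, 2, 5, 238]
`print(c)` → prints [424, 8, 2, 5, 238]

Answer:
[424, 8, 2, 5, 238]
[424, 8, 2, 5, 238]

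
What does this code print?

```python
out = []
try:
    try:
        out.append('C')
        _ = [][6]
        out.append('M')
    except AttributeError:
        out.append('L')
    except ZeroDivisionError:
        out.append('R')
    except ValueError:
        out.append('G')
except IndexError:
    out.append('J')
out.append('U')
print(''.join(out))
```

Execution trace: 'C' (try body) → 'J' (outer except IndexError) → 'U' (after the try/except). Output: CJU

Answer: CJU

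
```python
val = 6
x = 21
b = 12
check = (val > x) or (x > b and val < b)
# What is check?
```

Trace:
`val = 6` → val = 6
`x = 21` → x = 21
`b = 12` → b = 12
`check = (val > x) or (x > b and val < b)` → check = True
So check = True

Answer: True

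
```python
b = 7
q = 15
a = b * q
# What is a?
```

Trace:
`b = 7` → b = 7
`q = 15` → q = 15
`a = b * q` → a = 105
So a = 105

Answer: 105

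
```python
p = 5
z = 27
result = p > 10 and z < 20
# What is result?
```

Trace:
`p = 5` → p = 5
`z = 27` → z = 27
`result = p > 10 and z < 20` → result = False
So result = False

Answer: False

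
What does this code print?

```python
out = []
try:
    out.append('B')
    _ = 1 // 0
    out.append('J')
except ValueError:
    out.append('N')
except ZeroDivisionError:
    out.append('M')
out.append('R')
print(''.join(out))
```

Execution trace: 'B' (try body) → 'M' (except ZeroDivisionError) → 'R' (after the try/except). Output: BMR

Answer: BMR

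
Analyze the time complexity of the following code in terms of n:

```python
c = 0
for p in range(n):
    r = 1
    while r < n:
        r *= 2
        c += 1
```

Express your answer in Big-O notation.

Each loop level contributes: n × log n. Multiplying the contributions gives O(n log n).

Answer: O(n log n)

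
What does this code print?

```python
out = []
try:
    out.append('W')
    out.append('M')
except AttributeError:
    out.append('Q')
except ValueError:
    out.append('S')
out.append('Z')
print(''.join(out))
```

Execution trace: 'W' (try body) → 'M' (try body, no exception) → 'Z' (after the try/except). Output: WMZ

Answer: WMZ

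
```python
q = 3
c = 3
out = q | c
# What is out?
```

Trace:
`q = 3` → q = 3
`c = 3` → c = 3
`out = q | c` → out = 3
So out = 3

Answer: 3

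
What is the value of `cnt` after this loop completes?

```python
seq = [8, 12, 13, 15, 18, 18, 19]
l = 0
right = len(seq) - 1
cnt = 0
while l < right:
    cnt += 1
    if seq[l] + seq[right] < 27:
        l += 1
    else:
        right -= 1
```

Steps to find pair summing to 27
`cnt` takes the values: 0 → 1 → 2 → 3 → 4 → 5 → 6

Answer: 6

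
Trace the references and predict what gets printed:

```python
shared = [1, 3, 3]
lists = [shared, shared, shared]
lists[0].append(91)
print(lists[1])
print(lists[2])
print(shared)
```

Key concept: list of same reference.
Step by step:
`shared = [1, 3, 3]` → shared = [1, 3, 3]
`lists = [shared, shared, shared]` → lists = [[1, 3, 3], [1, 3, 3], [1, 3, 3]]
`lists[0].append(91)` → shared = [1, 3, 3, 91]; lists = [[1, 3, 3, 91], [1, 3, 3, 91], [1, 3, 3, 91]]
`print(lists[1])` → prints [1, 3, 3, 91]
`print(lists[2])` → prints [1, 3, 3, 91]
`print(shared)` → prints [1, 3, 3, 91]

Answer:
[1, 3, 3, 91]
[1, 3, 3, 91]
[1, 3, 3, 91]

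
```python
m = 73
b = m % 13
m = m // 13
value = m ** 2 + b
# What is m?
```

Trace:
`m = 73` → m = 73
`b = m % 13` → b = 8
`m = m // 13` → m = 5
`value = m ** 2 + b` → value = 33
So m = 5

Answer: 5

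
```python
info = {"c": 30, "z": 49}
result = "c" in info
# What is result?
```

Trace:
`info = {"c": 30, "z": 49}` → info = {'c': 30, 'z': 49}
`result = "c" in info` → result = True
So result = True

Answer: True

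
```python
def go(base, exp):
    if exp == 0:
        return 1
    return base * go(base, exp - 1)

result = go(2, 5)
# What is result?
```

go(2, 5) = 2 * 2 * 2 * 2 * 2 = 32

Answer: 32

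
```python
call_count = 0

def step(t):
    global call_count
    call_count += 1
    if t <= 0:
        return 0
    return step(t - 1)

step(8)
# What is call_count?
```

Linear recursion stepping by 1: 9 calls from t=8 down to ≤0.

Answer: 9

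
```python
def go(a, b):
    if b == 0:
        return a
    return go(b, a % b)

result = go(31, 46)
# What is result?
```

go(31, 46) -> go(46, 31) -> go(31, 15) -> go(15, 1) -> go(1, 0) -> 1

Answer: 1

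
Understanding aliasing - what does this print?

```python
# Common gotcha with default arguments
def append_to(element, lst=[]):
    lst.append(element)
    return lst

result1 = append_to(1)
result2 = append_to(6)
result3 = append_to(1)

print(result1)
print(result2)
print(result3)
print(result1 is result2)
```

Key concept: mutable default argument gotcha.
Step by step:
`result1 = append_to(1)` → result1 = [1]
`result2 = append_to(6)` → result1 = [1, 6] (same object as result2); result2 = [1, 6] (same object as result1)
`result3 = append_to(1)` → result1 = [1, 6, 1] (same object as result2, result3); result2 = [1, 6, 1] (same object as result1, result3); result3 = [1, 6, 1] (same object as result1, result2)
`print(result1)` → prints [1, 6, 1]
`print(result2)` → prints [1, 6, 1]
`print(result3)` → prints [1, 6, 1]
`print(result1 is result2)` → prints True

Answer:
[1, 6, 1]
[1, 6, 1]
[1, 6, 1]
True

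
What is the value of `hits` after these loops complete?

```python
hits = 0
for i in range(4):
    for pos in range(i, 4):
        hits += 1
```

Upper triangle: 4 + 3 + ... + 1
`hits` takes the values: 0 → 1 → 2 → 3 → 4 → 5 → 6 → 7 → 8 → 9 → 10

Answer: 10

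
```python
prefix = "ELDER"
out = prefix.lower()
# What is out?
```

Trace:
`prefix = "ELDER"` → prefix = 'ELDER'
`out = prefix.lower()` → out = 'elder'
So out = 'elder'

Answer: 'elder'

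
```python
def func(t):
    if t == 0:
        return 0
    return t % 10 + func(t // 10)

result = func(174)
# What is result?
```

Sum of digits of 174: 4 + 7 + 1 = 12

Answer: 12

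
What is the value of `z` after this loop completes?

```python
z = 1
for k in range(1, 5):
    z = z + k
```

Start at 1, add 1 through 4
`z` takes the values: 1 → 2 → 4 → 7 → 11

Answer: 11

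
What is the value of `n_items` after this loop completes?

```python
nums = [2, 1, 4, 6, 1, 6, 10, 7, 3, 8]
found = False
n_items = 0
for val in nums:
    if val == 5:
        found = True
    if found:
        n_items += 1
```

Count elements after first 5 in [2, 1, 4, 6, 1, 6, 10, 7, 3, 8]
`n_items` takes the values: 0

Answer: 0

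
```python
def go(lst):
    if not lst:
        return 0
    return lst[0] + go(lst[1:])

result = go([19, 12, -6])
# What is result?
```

19 + 12 + (-6) + 0 = 25

Answer: 25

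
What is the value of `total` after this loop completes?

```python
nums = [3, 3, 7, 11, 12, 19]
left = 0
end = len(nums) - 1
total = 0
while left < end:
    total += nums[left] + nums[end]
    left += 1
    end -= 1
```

Sum of pairs from ends
`total` takes the values: 0 → 22 → 37 → 55

Answer: 55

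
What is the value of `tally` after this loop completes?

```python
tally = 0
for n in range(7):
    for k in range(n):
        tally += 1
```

Triangle number: 0+1+2+...+6
`tally` takes the values: 0 → 1 → 2 → 3 → 4 → 5 → 6 → 7 → 8 → 9 → 10 → 11 → 12 → 13 → 14 → 15 → 16 → 17 → 18 → 19 → 20 → 21

Answer: 21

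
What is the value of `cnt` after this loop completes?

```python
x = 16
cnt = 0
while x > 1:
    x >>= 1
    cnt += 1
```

Count right shifts until 1
`cnt` takes the values: 0 → 1 → 2 → 3 → 4

Answer: 4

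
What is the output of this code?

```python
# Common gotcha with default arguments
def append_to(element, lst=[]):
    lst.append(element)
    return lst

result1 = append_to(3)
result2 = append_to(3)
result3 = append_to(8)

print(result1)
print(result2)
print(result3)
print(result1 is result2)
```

Key concept: mutable default argument gotcha.
Step by step:
`result1 = append_to(3)` → result1 = [3]
`result2 = append_to(3)` → result1 = [3, 3] (same object as result2); result2 = [3, 3] (same object as result1)
`result3 = append_to(8)` → result1 = [3, 3, 8] (same object as result2, result3); result2 = [3, 3, 8] (same object as result1, result3); result3 = [3, 3, 8] (same object as result1, result2)
`print(result1)` → prints [3, 3, 8]
`print(result2)` → prints [3, 3, 8]
`print(result3)` → prints [3, 3, 8]
`print(result1 is result2)` → prints True

Answer:
[3, 3, 8]
[3, 3, 8]
[3, 3, 8]
True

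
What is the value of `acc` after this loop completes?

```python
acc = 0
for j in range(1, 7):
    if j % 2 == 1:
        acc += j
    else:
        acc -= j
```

Add odd, subtract even
`acc` takes the values: 0 → 1 → -1 → 2 → -2 → 3 → -3

Answer: -3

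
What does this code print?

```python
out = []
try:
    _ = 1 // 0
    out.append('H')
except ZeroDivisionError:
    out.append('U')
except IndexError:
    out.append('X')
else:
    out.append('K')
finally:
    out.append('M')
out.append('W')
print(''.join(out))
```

Execution trace: 'U' (except ZeroDivisionError) → 'M' (finally) → 'W' (after the try/except). Output: UMW

Answer: UMW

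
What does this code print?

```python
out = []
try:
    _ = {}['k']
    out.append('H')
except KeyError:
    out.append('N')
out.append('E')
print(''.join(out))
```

Execution trace: 'N' (except KeyError) → 'E' (after the try/except). Output: NE

Answer: NE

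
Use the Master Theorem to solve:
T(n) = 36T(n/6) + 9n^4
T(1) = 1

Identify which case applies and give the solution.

a=36, b=6, f(n)=9n^4. log_6(36) = 2. Since c=4 > 2 and the regularity condition holds (36(n/6)^4 = (36/6^4)n^4 with 36/6^4 < 1), Case 3 applies: T(n) = Θ(f(n)) = O(n^4).

Answer: O(n^4) - Case 3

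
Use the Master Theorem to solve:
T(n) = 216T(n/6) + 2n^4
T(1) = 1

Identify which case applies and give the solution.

a=216, b=6, f(n)=2n^4. log_6(216) = 3. Since c=4 > 3 and the regularity condition holds (216(n/6)^4 = (216/6^4)n^4 with 216/6^4 < 1), Case 3 applies: T(n) = Θ(f(n)) = O(n^4).

Answer: O(n^4) - Case 3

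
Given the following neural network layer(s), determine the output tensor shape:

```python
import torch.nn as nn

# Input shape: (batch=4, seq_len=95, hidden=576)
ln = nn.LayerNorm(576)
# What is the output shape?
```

Input: (4, 95, 576) -> Output: (4, 95, 576)

Answer: (4, 95, 576)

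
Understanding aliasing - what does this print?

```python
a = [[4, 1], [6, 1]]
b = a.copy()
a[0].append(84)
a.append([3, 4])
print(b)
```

Key concept: shallow copy with nested lists.
Step by step:
`a = [[4, 1], [6, 1]]` → a = [[4, 1], [6, 1]]
`b = a.copy()` → b = [[4, 1], [6, 1]]
`a[0].append(84)` → a = [[4, 1, 84], [6, 1]]; b = [[4, 1, 84], [6, 1]]
`a.append([3, 4])` → a = [[4, 1, 84], [6, 1], [3, 4]]
`print(b)` → prints [[4, 1, 84], [6, 1]]

Answer: [[4, 1, 84], [6, 1]]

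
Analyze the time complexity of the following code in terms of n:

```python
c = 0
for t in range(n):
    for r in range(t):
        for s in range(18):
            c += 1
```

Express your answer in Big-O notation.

Each loop level contributes: n × n × 1. Multiplying the contributions gives O(n^2).

Answer: O(n^2)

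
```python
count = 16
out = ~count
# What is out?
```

Trace:
`count = 16` → count = 16
`out = ~count` → out = -17
So out = -17

Answer: -17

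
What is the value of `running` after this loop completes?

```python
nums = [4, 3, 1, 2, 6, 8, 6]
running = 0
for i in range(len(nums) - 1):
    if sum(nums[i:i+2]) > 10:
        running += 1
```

Count windows with sum > 10
`running` takes the values: 0 → 1 → 2

Answer: 2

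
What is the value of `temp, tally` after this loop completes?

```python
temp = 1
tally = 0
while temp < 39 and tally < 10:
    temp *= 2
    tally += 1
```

Double until >= 39 or 10 iterations
`temp, tally` takes the values: (1, 0) → (2, 0) → (2, 1) → (4, 1) → (4, 2) → (8, 2) → (8, 3) → (16, 3) → (16, 4) → (32, 4) → (32, 5) → (64, 5) → (64, 6)

Answer: 64, 6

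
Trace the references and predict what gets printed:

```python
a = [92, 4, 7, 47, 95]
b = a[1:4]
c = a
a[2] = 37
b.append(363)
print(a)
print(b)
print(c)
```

Key concept: slice vs alias.
Step by step:
`a = [92, 4, 7, 47, 95]` → a = [92, 4, 7, 47, 95]
`b = a[1:4]` → b = [4, 7, 47]
`c = a` → c = [92, 4, 7, 47, 95] (same object as a)
`a[2] = 37` → a = [92, 4, 37, 47, 95] (same object as c); c = [92, 4, 37, 47, 95] (same object as a)
`b.append(363)` → b = [4, 7, 47, 363]
`print(a)` → prints [92, 4, 37, 47, 95]
`print(b)` → prints [4, 7, 47, 363]
`print(c)` → prints [92, 4, 37, 47, 95]

Answer:
[92, 4, 37, 47, 95]
[4, 7, 47, 363]
[92, 4, 37, 47, 95]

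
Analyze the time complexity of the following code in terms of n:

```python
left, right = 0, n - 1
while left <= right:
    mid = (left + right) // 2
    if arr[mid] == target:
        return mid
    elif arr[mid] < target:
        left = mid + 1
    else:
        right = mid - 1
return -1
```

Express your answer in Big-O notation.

This is Binary search in a sorted array. Time complexity: O(log n).

Answer: O(log n)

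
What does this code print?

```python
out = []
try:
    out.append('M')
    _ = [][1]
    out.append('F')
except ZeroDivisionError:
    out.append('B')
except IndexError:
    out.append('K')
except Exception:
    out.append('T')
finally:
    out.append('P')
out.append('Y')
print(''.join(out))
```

Execution trace: 'M' (try body) → 'K' (except IndexError) → 'P' (finally) → 'Y' (after the try/except). Output: MKPY

Answer: MKPY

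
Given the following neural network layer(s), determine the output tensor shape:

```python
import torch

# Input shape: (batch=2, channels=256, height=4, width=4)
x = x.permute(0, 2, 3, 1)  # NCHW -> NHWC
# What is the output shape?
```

Input: (2, 256, 4, 4) -> Output: (2, 4, 4, 256)

Answer: (2, 4, 4, 256)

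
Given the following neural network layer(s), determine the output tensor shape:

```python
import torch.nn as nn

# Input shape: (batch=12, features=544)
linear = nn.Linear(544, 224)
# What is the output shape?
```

Input: (12, 544) -> Output: (12, 224)

Answer: (12, 224)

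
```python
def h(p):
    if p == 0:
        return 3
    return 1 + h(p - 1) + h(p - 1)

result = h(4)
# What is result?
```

h(p) = 1 + 2·h(p-1), h(0)=3. Closed form: (3+1)·2^4 - 1 = 63.

Answer: 63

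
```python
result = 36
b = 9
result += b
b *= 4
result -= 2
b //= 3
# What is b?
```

Trace:
`result = 36` → result = 36
`b = 9` → b = 9
`result += b` → result = 45
`b *= 4` → b = 36
`result -= 2` → result = 43
`b //= 3` → b = 12
So b = 12

Answer: 12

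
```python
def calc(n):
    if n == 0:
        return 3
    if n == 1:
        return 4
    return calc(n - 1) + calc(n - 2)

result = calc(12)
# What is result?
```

Build up from base cases: calc(0)=3, calc(1)=4, calc(2)=7, calc(3)=11, calc(4)=18, calc(5)=29, calc(6)=47, ..., calc(12)=843

Answer: 843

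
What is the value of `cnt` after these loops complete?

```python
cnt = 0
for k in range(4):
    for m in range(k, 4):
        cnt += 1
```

Upper triangle: 4 + 3 + ... + 1
`cnt` takes the values: 0 → 1 → 2 → 3 → 4 → 5 → 6 → 7 → 8 → 9 → 10

Answer: 10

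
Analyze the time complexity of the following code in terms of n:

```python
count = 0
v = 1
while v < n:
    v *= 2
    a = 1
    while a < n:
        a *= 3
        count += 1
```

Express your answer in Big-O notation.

Each loop level contributes: log n × log n. Multiplying the contributions gives O(log² n).

Answer: O(log² n)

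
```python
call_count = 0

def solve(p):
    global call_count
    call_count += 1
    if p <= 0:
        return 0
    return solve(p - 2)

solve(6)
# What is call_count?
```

Linear recursion stepping by 2: 4 calls from p=6 down to ≤0.

Answer: 4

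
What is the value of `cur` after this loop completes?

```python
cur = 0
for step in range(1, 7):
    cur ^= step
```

XOR of 1 to 6
`cur` takes the values: 0 → 1 → 3 → 0 → 4 → 1 → 7

Answer: 7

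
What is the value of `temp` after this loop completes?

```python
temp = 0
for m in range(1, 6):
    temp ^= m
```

XOR of 1 to 5
`temp` takes the values: 0 → 1 → 3 → 0 → 4 → 1

Answer: 1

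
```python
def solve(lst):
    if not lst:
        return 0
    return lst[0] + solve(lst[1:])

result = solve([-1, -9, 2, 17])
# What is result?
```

(-1) + (-9) + 2 + 17 + 0 = 9

Answer: 9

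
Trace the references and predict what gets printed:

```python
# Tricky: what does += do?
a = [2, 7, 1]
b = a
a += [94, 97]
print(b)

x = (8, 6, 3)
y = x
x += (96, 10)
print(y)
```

Key concept: += behavior differs for mutable vs immutable.
Step by step:
`a = [2, 7, 1]` → a = [2, 7, 1]
`b = a` → b = [2, 7, 1] (same object as a)
`a += [94, 97]` → a = [2, 7, 1, 94, 97] (same object as b); b = [2, 7, 1, 94, 97] (same object as a)
`print(b)` → prints [2, 7, 1, 94, 97]
`x = (8, 6, 3)` → x = (8, 6, 3)
`y = x` → y = (8, 6, 3)
`x += (96, 10)` → x = (8, 6, 3, 96, 10)
`print(y)` → prints (8, 6, 3)

Answer:
[2, 7, 1, 94, 97]
(8, 6, 3)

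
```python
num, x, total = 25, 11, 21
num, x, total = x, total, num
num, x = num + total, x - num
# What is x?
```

Trace:
`num, x, total = 25, 11, 21` → num = 25; x = 11; total = 21
`num, x, total = x, total, num` → num = 11; x = 21; total = 25
`num, x = num + total, x - num` → num = 36; x = 10
So x = 10

Answer: 10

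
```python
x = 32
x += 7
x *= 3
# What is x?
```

Trace:
`x = 32` → x = 32
`x += 7` → x = 39
`x *= 3` → x = 117
So x = 117

Answer: 117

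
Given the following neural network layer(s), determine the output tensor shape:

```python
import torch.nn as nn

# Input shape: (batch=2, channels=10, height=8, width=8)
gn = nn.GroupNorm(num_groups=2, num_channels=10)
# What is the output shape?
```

Input: (2, 10, 8, 8) -> Output: (2, 10, 8, 8)

Answer: (2, 10, 8, 8)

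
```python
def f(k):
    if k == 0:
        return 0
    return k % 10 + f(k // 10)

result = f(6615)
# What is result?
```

Sum of digits of 6615: 5 + 1 + 6 + 6 = 18

Answer: 18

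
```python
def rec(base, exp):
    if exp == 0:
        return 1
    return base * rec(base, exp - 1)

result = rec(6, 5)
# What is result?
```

rec(6, 5) = 6 * 6 * 6 * 6 * 6 = 7776

Answer: 7776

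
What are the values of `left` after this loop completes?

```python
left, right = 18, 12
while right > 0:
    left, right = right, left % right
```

GCD of 18 and 12
`left` takes the values: 18 → 12 → 6

Answer: 6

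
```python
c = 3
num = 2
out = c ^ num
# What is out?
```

Trace:
`c = 3` → c = 3
`num = 2` → num = 2
`out = c ^ num` → out = 1
So out = 1

Answer: 1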